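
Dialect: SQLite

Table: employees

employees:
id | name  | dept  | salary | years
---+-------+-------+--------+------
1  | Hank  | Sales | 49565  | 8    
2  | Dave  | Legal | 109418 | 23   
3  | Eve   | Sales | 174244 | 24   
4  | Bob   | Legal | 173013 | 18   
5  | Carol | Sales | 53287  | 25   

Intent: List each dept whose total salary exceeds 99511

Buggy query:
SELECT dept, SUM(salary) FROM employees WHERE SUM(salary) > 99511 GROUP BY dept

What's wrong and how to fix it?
Bug: SUM(salary) is an aggregate, but WHERE filters rows before aggregation

Fix: Use HAVING (which filters groups after aggregation) instead of WHERE

Corrected query:
SELECT dept, SUM(salary) FROM employees GROUP BY dept HAVING SUM(salary) > 99511

Result:
dept  | SUM(salary)
------+------------
Legal | 282431     
Sales | 277096     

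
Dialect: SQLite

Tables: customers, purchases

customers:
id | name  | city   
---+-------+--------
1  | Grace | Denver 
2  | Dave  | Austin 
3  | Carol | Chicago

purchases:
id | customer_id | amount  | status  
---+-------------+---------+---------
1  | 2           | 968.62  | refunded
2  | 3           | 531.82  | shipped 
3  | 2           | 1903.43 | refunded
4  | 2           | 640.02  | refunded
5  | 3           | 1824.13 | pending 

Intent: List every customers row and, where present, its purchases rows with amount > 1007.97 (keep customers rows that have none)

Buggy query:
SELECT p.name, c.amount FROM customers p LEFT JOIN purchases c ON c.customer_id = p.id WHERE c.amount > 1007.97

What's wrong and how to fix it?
Bug: Filtering c.amount in WHERE discards the NULL rows produced by LEFT JOIN, turning it into an inner join

Fix: Put 'c.amount > 1007.97' in the JOIN's ON clause instead of WHERE

Corrected query:
SELECT p.name, c.amount FROM customers p LEFT JOIN purchases c ON c.customer_id = p.id AND c.amount > 1007.97

Result:
name  | amount 
------+--------
Grace | NULL   
Dave  | 1903.43
Carol | 1824.13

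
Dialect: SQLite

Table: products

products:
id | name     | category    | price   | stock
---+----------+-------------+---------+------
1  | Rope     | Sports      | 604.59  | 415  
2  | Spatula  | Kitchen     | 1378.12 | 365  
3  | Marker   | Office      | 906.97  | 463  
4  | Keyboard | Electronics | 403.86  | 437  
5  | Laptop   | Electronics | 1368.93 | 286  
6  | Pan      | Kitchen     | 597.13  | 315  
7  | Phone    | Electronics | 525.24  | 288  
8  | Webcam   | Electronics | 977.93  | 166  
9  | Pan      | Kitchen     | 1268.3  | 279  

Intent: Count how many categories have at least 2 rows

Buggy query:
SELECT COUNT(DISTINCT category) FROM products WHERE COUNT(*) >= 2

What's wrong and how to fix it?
Bug: WHERE filters individual rows, not groups, so a group-level COUNT is invalid there

Fix: Group first with HAVING COUNT(*) >= 2, then COUNT the resulting groups

Corrected query:
SELECT COUNT(*) FROM (SELECT category FROM products GROUP BY category HAVING COUNT(*) >= 2)

Result:
COUNT(*)
--------
2       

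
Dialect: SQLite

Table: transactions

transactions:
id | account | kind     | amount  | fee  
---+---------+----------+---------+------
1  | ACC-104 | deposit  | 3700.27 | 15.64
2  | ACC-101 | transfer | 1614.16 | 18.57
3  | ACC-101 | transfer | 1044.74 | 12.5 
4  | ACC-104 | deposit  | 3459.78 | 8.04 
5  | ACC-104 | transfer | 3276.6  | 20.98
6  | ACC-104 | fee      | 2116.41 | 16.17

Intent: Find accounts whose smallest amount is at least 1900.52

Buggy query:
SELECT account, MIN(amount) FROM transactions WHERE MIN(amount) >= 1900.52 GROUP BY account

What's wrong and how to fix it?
Bug: Aggregates like MIN are computed per group after WHERE runs

Fix: Use HAVING for the per-group MIN condition

Corrected query:
SELECT account, MIN(amount) FROM transactions GROUP BY account HAVING MIN(amount) >= 1900.52

Result:
account | MIN(amount)
--------+------------
ACC-104 | 2116.41    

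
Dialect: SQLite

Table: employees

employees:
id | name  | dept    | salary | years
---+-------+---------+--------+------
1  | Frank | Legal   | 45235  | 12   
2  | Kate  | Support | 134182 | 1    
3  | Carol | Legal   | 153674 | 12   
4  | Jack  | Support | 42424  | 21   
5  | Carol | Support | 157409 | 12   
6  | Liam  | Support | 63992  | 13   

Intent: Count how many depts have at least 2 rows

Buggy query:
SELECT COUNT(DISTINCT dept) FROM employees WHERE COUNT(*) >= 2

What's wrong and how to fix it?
Bug: WHERE filters individual rows, not groups, so a group-level COUNT is invalid there

Fix: Group first with HAVING COUNT(*) >= 2, then COUNT the resulting groups

Corrected query:
SELECT COUNT(*) FROM (SELECT dept FROM employees GROUP BY dept HAVING COUNT(*) >= 2)

Result:
COUNT(*)
--------
2       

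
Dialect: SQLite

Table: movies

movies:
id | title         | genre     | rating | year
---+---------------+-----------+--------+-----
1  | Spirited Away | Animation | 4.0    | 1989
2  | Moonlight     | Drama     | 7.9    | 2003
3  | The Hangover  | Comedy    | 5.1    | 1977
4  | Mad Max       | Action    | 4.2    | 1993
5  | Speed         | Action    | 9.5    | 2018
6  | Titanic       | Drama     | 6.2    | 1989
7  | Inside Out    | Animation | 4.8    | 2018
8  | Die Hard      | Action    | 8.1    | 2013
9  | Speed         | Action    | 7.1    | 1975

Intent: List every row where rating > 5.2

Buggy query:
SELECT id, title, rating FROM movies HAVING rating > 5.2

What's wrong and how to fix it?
Bug: HAVING filters the output of aggregation, but this query has no GROUP BY and no aggregate functions, so SQLite rejects it (HAVING clause on a non-aggregate query); the condition here is per row

Fix: Use WHERE for row-level filtering

Corrected query:
SELECT id, title, rating FROM movies WHERE rating > 5.2

Result:
id | title     | rating
---+-----------+-------
2  | Moonlight | 7.9   
5  | Speed     | 9.5   
6  | Titanic   | 6.2   
8  | Die Hard  | 8.1   
9  | Speed     | 7.1   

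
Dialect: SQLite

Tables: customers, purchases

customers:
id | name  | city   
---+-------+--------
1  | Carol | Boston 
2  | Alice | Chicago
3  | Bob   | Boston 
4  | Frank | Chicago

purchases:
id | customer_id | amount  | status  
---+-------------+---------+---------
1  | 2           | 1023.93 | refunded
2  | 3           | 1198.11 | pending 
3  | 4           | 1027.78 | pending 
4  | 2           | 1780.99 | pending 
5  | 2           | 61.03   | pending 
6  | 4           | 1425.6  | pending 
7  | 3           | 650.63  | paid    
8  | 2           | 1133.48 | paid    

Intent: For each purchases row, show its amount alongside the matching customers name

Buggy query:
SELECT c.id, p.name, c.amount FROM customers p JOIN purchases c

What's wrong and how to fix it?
Bug: Missing join condition: each purchases row is matched to all customers rows instead of just its own

Fix: Specify the join condition linking the foreign key to the parent id

Corrected query:
SELECT c.id, p.name, c.amount FROM customers p JOIN purchases c ON c.customer_id = p.id

Result:
id | name  | amount 
---+-------+--------
1  | Alice | 1023.93
2  | Bob   | 1198.11
3  | Frank | 1027.78
4  | Alice | 1780.99
5  | Alice | 61.03  
6  | Frank | 1425.6 
7  | Bob   | 650.63 
8  | Alice | 1133.48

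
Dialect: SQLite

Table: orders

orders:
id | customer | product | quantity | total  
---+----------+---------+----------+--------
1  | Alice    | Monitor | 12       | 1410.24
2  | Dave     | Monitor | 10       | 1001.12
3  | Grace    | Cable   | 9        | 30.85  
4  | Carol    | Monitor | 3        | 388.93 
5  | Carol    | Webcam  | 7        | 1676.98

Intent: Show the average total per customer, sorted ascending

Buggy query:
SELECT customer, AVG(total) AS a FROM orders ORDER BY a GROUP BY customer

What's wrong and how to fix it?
Bug: ORDER BY appears before GROUP BY; SQL clause order requires GROUP BY first

Fix: Reorder: SELECT … FROM … GROUP BY … ORDER BY …

Corrected query:
SELECT customer, AVG(total) AS a FROM orders GROUP BY customer ORDER BY a

Result:
customer | a       
---------+---------
Grace    | 30.85   
Dave     | 1001.12 
Carol    | 1032.955
Alice    | 1410.24 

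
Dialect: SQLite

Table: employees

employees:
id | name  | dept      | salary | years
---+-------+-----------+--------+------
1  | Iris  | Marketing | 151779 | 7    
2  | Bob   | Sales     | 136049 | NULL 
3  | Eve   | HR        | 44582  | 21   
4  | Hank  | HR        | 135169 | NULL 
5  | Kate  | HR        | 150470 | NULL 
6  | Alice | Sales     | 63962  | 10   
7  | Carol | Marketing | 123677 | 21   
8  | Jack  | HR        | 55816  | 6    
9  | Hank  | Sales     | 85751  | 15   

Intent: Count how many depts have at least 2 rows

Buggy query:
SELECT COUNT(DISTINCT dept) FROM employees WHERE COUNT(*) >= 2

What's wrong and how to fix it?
Bug: WHERE filters individual rows, not groups, so a group-level COUNT is invalid there

Fix: Group first with HAVING COUNT(*) >= 2, then COUNT the resulting groups

Corrected query:
SELECT COUNT(*) FROM (SELECT dept FROM employees GROUP BY dept HAVING COUNT(*) >= 2)

Result:
COUNT(*)
--------
3       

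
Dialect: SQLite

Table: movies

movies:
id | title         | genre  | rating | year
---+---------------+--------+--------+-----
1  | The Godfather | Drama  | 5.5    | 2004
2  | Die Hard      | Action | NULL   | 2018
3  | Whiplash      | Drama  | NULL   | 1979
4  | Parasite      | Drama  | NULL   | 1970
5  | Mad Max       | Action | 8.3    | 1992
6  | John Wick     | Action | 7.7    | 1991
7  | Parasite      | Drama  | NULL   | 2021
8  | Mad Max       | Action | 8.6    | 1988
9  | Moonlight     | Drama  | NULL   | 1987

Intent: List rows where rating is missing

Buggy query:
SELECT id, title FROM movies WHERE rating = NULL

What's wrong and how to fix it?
Bug: Comparing to NULL with '=' never matches; NULL = NULL is unknown, not true

Fix: Replace '= NULL' with 'IS NULL'

Corrected query:
SELECT id, title FROM movies WHERE rating IS NULL

Result:
id | title    
---+----------
2  | Die Hard 
3  | Whiplash 
4  | Parasite 
7  | Parasite 
9  | Moonlight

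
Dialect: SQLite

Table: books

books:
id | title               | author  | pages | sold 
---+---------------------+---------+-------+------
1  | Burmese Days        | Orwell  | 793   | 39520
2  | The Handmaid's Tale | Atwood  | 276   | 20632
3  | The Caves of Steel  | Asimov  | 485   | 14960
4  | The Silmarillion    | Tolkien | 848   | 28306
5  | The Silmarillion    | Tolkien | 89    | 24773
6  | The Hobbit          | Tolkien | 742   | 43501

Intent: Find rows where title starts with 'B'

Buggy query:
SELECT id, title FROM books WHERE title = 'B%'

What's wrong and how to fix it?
Bug: '=' compares the literal string including the % character; pattern matching needs LIKE

Fix: Replace '=' with LIKE so 'B%' is treated as a pattern

Corrected query:
SELECT id, title FROM books WHERE title LIKE 'B%'

Result:
id | title       
---+-------------
1  | Burmese Days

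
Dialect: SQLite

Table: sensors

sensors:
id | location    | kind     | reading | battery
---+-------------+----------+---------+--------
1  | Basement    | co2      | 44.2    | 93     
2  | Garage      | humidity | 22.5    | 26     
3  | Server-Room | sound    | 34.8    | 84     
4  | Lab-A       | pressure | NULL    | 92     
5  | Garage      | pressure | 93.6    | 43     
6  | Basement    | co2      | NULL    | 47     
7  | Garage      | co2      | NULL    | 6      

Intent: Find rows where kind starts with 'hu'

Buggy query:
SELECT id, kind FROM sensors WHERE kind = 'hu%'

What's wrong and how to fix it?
Bug: Wildcards only work with LIKE; '=' treats '%' as a literal character

Fix: Replace '=' with LIKE so 'hu%' is treated as a pattern

Corrected query:
SELECT id, kind FROM sensors WHERE kind LIKE 'hu%'

Result:
id | kind    
---+---------
2  | humidity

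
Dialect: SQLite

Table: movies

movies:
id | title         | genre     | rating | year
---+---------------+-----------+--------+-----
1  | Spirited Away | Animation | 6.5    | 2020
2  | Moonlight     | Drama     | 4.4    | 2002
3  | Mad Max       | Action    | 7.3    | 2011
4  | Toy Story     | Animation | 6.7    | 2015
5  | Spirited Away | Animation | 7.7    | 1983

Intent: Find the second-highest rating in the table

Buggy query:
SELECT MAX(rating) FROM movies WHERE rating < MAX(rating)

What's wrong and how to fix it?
Bug: The inner MAX is an aggregate inside WHERE, which is not allowed

Fix: Put the inner MAX in a scalar subquery

Corrected query:
SELECT MAX(rating) FROM movies WHERE rating < (SELECT MAX(rating) FROM movies)

Result:
MAX(rating)
-----------
7.3        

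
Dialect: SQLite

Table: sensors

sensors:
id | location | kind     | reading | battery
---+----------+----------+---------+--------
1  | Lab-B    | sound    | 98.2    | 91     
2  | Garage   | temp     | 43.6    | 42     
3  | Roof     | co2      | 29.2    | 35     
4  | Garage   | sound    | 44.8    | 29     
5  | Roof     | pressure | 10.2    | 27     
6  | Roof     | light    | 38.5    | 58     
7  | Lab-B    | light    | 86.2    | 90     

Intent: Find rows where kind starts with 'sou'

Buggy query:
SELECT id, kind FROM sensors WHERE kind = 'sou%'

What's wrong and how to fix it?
Bug: Wildcards only work with LIKE; '=' treats '%' as a literal character

Fix: Use LIKE for wildcard pattern matching

Corrected query:
SELECT id, kind FROM sensors WHERE kind LIKE 'sou%'

Result:
id | kind 
---+------
1  | sound
4  | sound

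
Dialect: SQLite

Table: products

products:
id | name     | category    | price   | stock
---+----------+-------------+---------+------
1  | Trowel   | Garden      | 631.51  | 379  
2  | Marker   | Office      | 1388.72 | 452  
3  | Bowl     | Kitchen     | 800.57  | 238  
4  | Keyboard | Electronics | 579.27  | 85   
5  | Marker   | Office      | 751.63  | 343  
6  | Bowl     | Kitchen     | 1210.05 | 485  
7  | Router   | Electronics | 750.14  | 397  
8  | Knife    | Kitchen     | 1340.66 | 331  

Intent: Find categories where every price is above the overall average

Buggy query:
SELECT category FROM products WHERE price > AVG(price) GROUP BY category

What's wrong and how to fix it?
Bug: AVG() is an aggregate; it can't sit directly in WHERE

Fix: Compute the overall average in a scalar subquery and compare each group's MIN against it in HAVING

Corrected query:
SELECT category FROM products GROUP BY category HAVING MIN(price) > (SELECT AVG(price) FROM products)

Result:
(no rows)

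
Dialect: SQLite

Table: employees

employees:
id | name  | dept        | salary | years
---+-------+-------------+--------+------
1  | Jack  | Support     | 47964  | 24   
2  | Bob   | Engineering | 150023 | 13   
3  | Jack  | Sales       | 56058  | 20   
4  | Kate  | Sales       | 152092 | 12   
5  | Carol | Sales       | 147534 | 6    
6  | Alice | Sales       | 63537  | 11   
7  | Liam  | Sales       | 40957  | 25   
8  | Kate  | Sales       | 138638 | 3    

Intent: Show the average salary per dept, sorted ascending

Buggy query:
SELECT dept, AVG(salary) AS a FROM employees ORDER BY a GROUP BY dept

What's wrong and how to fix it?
Bug: GROUP BY must precede ORDER BY

Fix: Move ORDER BY to the end, after GROUP BY

Corrected query:
SELECT dept, AVG(salary) AS a FROM employees GROUP BY dept ORDER BY a

Result:
dept        | a           
------------+-------------
Support     | 47964       
Sales       | 99802.666667
Engineering | 150023      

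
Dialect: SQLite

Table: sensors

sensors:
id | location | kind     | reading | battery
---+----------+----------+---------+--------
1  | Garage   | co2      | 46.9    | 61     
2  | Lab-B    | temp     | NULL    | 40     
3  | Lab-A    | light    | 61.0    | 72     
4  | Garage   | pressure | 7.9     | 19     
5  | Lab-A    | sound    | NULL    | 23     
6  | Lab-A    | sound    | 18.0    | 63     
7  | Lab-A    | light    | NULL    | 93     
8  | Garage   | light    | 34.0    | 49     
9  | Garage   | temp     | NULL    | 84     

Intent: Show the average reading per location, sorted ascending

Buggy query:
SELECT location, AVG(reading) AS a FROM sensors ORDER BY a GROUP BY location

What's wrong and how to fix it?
Bug: GROUP BY must precede ORDER BY

Fix: Reorder: SELECT … FROM … GROUP BY … ORDER BY …

Corrected query:
SELECT location, AVG(reading) AS a FROM sensors GROUP BY location ORDER BY a

Result:
location | a   
---------+-----
Lab-B    | NULL
Garage   | 29.6
Lab-A    | 39.5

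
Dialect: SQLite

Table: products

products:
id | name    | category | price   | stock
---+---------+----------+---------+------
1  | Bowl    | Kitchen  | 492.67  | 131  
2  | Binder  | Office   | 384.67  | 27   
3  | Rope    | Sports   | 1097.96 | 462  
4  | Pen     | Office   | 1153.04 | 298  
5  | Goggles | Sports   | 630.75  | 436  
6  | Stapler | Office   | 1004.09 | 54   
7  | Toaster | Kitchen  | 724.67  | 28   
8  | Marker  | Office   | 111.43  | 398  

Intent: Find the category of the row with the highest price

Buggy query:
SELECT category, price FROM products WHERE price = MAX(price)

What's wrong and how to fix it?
Bug: WHERE is evaluated per row; an aggregate over the whole table isn't defined there

Fix: Wrap MAX in a scalar subquery so WHERE compares against a single value

Corrected query:
SELECT category, price FROM products WHERE price = (SELECT MAX(price) FROM products)

Result:
category | price  
---------+--------
Office   | 1153.04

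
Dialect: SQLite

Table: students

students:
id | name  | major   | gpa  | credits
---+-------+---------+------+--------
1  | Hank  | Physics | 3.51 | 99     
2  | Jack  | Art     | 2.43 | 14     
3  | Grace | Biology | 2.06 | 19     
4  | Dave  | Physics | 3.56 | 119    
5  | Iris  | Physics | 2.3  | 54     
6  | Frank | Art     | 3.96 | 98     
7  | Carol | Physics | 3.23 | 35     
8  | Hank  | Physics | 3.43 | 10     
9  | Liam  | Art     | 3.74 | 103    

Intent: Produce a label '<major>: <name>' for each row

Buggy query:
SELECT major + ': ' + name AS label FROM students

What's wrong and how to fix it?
Bug: SQLite uses || for string concatenation; + coerces text to numbers (yielding 0)

Fix: Replace + with || to concatenate text

Corrected query:
SELECT major || ': ' || name AS label FROM students

Result:
label         
--------------
Physics: Hank 
Art: Jack     
Biology: Grace
Physics: Dave 
Physics: Iris 
Art: Frank    
Physics: Carol
Physics: Hank 
Art: Liam     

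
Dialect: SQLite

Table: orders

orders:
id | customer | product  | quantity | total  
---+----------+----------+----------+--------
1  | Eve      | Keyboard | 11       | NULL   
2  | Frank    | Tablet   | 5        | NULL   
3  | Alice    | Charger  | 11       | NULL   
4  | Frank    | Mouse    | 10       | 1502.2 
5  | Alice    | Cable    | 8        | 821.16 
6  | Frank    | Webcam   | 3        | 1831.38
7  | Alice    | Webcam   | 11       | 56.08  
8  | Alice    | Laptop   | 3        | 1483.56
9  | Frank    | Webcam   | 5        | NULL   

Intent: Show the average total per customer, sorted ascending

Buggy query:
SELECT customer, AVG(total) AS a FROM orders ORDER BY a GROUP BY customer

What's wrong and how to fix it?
Bug: GROUP BY must precede ORDER BY

Fix: Move ORDER BY to the end, after GROUP BY

Corrected query:
SELECT customer, AVG(total) AS a FROM orders GROUP BY customer ORDER BY a

Result:
customer | a         
---------+-----------
Eve      | NULL      
Alice    | 786.933333
Frank    | 1666.79   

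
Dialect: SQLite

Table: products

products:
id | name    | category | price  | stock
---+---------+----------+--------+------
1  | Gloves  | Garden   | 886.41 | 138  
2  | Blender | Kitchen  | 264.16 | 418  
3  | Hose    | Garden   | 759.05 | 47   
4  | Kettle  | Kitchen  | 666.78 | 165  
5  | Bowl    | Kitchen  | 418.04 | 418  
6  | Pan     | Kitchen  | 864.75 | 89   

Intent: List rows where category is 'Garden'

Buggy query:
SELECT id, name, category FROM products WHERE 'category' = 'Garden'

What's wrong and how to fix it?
Bug: Single quotes denote string literals in SQL; the column name is being compared as a constant string

Fix: Reference the column as category without single quotes

Corrected query:
SELECT id, name, category FROM products WHERE category = 'Garden'

Result:
id | name   | category
---+--------+---------
1  | Gloves | Garden  
3  | Hose   | Garden  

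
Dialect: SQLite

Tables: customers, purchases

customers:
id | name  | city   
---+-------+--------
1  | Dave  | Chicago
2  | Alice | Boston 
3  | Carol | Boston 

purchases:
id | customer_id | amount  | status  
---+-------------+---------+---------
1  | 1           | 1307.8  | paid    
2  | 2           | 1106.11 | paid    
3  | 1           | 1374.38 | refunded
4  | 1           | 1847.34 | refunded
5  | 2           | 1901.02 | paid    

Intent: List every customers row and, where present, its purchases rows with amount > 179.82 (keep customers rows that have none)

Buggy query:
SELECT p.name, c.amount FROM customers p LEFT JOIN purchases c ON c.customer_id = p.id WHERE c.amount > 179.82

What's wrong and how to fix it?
Bug: Filtering c.amount in WHERE discards the NULL rows produced by LEFT JOIN, turning it into an inner join

Fix: Move the right-table condition into the ON clause so unmatched parents are kept

Corrected query:
SELECT p.name, c.amount FROM customers p LEFT JOIN purchases c ON c.customer_id = p.id AND c.amount > 179.82

Result:
name  | amount 
------+--------
Dave  | 1307.8 
Dave  | 1374.38
Dave  | 1847.34
Alice | 1106.11
Alice | 1901.02
Carol | NULL   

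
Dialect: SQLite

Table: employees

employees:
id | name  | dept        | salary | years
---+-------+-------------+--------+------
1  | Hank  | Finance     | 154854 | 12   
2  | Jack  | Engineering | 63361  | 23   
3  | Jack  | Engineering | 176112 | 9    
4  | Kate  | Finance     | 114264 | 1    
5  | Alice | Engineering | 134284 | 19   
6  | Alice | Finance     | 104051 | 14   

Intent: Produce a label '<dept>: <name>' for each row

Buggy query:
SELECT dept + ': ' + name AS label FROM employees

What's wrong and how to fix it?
Bug: SQLite uses || for string concatenation; + coerces text to numbers (yielding 0)

Fix: Replace + with || to concatenate text

Corrected query:
SELECT dept || ': ' || name AS label FROM employees

Result:
label             
------------------
Finance: Hank     
Engineering: Jack 
Engineering: Jack 
Finance: Kate     
Engineering: Alice
Finance: Alice    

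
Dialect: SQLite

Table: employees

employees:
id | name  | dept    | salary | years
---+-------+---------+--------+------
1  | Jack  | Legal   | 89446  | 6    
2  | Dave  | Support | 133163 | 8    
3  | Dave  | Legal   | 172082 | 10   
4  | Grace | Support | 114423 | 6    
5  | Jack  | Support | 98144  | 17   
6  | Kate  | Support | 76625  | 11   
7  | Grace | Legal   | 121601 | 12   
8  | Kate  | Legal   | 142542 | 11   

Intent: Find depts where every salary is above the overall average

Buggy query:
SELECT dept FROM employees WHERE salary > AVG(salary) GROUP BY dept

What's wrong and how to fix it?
Bug: AVG() is an aggregate; it can't sit directly in WHERE

Fix: Compute the overall average in a scalar subquery and compare each group's MIN against it in HAVING

Corrected query:
SELECT dept FROM employees GROUP BY dept HAVING MIN(salary) > (SELECT AVG(salary) FROM employees)

Result:
(no rows)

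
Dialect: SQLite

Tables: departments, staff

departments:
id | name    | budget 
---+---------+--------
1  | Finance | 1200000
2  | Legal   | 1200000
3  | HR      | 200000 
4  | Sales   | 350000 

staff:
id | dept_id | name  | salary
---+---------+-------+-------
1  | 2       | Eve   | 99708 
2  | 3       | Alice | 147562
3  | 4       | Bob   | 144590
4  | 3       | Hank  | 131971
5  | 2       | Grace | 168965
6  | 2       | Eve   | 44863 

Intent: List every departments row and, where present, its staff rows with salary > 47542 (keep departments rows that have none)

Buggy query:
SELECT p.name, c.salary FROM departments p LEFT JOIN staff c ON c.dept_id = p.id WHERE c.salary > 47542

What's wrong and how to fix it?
Bug: A WHERE condition on the right-hand table after LEFT JOIN drops unmatched parents

Fix: Put 'c.salary > 47542' in the JOIN's ON clause instead of WHERE

Corrected query:
SELECT p.name, c.salary FROM departments p LEFT JOIN staff c ON c.dept_id = p.id AND c.salary > 47542

Result:
name    | salary
--------+-------
Finance | NULL  
Legal   | 99708 
Legal   | 168965
HR      | 131971
HR      | 147562
Sales   | 144590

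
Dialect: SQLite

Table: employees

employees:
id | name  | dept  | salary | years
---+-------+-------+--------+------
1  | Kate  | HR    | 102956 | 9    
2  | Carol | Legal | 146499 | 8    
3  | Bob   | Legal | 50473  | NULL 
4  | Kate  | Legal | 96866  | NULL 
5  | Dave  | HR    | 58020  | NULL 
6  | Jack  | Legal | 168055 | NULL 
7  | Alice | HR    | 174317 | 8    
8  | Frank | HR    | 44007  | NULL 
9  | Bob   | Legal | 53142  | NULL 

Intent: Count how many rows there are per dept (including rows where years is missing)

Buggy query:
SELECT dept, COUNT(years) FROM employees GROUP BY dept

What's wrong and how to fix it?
Bug: COUNT(years) skips NULLs, so groups with missing years are undercounted

Fix: Use COUNT(*) to count all rows regardless of NULL

Corrected query:
SELECT dept, COUNT(*) FROM employees GROUP BY dept

Result:
dept  | COUNT(*)
------+---------
HR    | 4       
Legal | 5       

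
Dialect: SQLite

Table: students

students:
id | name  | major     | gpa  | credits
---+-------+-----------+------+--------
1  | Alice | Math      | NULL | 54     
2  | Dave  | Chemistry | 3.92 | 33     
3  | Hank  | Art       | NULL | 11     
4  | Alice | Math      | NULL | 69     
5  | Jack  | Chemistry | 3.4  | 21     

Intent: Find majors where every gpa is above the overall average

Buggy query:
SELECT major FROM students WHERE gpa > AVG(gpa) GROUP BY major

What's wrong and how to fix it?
Bug: WHERE evaluates per row before aggregation, so AVG() is unavailable

Fix: Compute the overall average in a scalar subquery and compare each group's MIN against it in HAVING

Corrected query:
SELECT major FROM students GROUP BY major HAVING MIN(gpa) > (SELECT AVG(gpa) FROM students)

Result:
(no rows)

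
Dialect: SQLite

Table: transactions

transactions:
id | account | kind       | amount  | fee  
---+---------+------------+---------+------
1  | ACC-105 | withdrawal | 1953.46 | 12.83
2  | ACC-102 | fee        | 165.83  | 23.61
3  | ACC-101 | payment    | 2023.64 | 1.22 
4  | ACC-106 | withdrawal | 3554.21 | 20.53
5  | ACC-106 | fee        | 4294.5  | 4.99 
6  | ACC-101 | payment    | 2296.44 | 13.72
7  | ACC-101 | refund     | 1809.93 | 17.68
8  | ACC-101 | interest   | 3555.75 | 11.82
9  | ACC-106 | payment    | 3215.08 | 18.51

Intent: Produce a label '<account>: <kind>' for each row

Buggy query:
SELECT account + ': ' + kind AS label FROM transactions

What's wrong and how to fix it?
Bug: SQLite uses || for string concatenation; + coerces text to numbers (yielding 0)

Fix: Replace + with || to concatenate text

Corrected query:
SELECT account || ': ' || kind AS label FROM transactions

Result:
label              
-------------------
ACC-105: withdrawal
ACC-102: fee       
ACC-101: payment   
ACC-106: withdrawal
ACC-106: fee       
ACC-101: payment   
ACC-101: refund    
ACC-101: interest  
ACC-106: payment   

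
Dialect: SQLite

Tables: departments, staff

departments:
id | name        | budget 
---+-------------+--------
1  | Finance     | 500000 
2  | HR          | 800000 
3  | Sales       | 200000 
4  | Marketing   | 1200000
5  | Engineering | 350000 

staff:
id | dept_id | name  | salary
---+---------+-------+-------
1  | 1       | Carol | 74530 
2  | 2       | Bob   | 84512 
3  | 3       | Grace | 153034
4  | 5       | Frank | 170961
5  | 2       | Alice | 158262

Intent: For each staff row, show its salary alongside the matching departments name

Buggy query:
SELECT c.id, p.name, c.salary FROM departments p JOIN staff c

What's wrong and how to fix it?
Bug: JOIN with no ON clause produces a cartesian product; every staff row pairs with every departments row

Fix: Specify the join condition linking the foreign key to the parent id

Corrected query:
SELECT c.id, p.name, c.salary FROM departments p JOIN staff c ON c.dept_id = p.id

Result:
id | name        | salary
---+-------------+-------
1  | Finance     | 74530 
2  | HR          | 84512 
3  | Sales       | 153034
4  | Engineering | 170961
5  | HR          | 158262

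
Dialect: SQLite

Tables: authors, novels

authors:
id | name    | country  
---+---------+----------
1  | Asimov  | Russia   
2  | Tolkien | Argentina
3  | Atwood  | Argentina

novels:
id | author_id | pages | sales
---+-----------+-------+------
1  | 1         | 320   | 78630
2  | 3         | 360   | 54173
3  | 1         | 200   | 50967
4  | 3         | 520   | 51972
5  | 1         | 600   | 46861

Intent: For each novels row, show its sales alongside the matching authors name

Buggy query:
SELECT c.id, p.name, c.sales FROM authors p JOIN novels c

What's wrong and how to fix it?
Bug: JOIN with no ON clause produces a cartesian product; every novels row pairs with every authors row

Fix: Add ON c.author_id = p.id to the JOIN

Corrected query:
SELECT c.id, p.name, c.sales FROM authors p JOIN novels c ON c.author_id = p.id

Result:
id | name   | sales
---+--------+------
1  | Asimov | 78630
2  | Atwood | 54173
3  | Asimov | 50967
4  | Atwood | 51972
5  | Asimov | 46861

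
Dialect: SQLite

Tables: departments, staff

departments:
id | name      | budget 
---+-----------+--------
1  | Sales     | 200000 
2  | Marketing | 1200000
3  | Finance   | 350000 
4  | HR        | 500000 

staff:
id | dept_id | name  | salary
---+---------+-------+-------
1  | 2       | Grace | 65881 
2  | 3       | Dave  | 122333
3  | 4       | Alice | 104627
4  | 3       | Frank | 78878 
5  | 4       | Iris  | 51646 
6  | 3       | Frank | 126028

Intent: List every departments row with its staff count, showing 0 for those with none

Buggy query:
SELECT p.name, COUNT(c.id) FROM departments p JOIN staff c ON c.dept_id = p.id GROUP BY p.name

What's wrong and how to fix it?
Bug: An inner join excludes parents with zero children

Fix: Use LEFT JOIN so parents without children still appear (COUNT(c.id) gives 0)

Corrected query:
SELECT p.name, COUNT(c.id) FROM departments p LEFT JOIN staff c ON c.dept_id = p.id GROUP BY p.name

Result:
name      | COUNT(c.id)
----------+------------
Finance   | 3          
HR        | 2          
Marketing | 1          
Sales     | 0          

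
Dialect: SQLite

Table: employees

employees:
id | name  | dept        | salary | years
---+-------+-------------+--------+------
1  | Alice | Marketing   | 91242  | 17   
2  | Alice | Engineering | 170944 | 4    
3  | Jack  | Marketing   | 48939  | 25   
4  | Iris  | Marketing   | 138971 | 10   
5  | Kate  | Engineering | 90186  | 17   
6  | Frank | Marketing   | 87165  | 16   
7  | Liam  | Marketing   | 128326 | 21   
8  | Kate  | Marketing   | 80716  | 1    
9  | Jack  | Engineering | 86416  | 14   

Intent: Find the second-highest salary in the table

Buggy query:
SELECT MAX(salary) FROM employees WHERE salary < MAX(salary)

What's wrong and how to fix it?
Bug: The inner MAX is an aggregate inside WHERE, which is not allowed

Fix: Put the inner MAX in a scalar subquery

Corrected query:
SELECT MAX(salary) FROM employees WHERE salary < (SELECT MAX(salary) FROM employees)

Result:
MAX(salary)
-----------
138971     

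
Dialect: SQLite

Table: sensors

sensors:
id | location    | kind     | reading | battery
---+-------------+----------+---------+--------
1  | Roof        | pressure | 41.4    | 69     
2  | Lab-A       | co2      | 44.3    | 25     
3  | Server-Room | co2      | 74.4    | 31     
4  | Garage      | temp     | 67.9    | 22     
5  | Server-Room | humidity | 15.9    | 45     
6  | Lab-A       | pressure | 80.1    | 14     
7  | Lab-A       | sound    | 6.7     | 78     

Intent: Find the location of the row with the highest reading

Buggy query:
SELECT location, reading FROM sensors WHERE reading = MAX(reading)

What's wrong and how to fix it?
Bug: MAX(reading) is an aggregate and cannot be used directly in WHERE

Fix: Use a subquery: WHERE reading = (SELECT MAX(reading) FROM sensors)

Corrected query:
SELECT location, reading FROM sensors WHERE reading = (SELECT MAX(reading) FROM sensors)

Result:
location | reading
---------+--------
Lab-A    | 80.1   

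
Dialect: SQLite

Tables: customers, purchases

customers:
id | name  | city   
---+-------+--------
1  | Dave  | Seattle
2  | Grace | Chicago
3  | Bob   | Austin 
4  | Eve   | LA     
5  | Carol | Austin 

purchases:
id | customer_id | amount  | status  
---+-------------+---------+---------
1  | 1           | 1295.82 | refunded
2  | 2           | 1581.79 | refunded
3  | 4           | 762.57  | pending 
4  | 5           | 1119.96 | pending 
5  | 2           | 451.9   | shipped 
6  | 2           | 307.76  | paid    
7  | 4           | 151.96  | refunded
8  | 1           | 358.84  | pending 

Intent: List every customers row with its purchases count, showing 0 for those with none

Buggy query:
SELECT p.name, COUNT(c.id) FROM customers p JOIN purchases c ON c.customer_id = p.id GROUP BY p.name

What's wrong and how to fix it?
Bug: An inner join excludes parents with zero children

Fix: Switch to LEFT JOIN to retain unmatched parent rows

Corrected query:
SELECT p.name, COUNT(c.id) FROM customers p LEFT JOIN purchases c ON c.customer_id = p.id GROUP BY p.name

Result:
name  | COUNT(c.id)
------+------------
Bob   | 0          
Carol | 1          
Dave  | 2          
Eve   | 2          
Grace | 3          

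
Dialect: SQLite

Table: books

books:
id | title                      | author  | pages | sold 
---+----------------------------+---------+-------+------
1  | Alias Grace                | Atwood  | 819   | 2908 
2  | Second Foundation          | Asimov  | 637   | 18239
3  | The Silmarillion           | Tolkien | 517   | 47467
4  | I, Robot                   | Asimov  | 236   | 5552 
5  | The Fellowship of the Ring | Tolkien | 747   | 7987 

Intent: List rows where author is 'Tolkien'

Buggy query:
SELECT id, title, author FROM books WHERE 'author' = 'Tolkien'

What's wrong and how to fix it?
Bug: 'author' in single quotes is a string literal, not the column; the comparison is literal-vs-literal and never true

Fix: Reference the column as author without single quotes

Corrected query:
SELECT id, title, author FROM books WHERE author = 'Tolkien'

Result:
id | title                      | author 
---+----------------------------+--------
3  | The Silmarillion           | Tolkien
5  | The Fellowship of the Ring | Tolkien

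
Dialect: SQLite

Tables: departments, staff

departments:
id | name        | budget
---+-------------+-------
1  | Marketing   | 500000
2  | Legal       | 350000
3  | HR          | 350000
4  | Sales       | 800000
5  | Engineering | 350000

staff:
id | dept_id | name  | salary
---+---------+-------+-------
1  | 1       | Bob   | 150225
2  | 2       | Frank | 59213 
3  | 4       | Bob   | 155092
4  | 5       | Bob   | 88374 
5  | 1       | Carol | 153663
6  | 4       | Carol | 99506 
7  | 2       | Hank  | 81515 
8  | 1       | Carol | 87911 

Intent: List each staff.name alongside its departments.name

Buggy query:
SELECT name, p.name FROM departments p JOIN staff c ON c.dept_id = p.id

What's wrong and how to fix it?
Bug: 'name' exists in both joined tables, so the database can't tell which one is meant

Fix: Prefix ambiguous columns with the table alias

Corrected query:
SELECT c.name, p.name FROM departments p JOIN staff c ON c.dept_id = p.id

Result:
name  | name       
------+------------
Bob   | Marketing  
Frank | Legal      
Bob   | Sales      
Bob   | Engineering
Carol | Marketing  
Carol | Sales      
Hank  | Legal      
Carol | Marketing  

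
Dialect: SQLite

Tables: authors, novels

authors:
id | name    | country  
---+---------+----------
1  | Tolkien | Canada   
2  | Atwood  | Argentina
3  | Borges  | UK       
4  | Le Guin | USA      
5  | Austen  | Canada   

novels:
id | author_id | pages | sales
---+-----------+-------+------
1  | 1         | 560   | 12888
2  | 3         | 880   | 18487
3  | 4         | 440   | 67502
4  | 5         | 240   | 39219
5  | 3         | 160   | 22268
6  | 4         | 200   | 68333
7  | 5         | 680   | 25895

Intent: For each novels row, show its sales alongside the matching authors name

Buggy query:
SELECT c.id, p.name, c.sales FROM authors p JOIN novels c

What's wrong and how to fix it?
Bug: JOIN with no ON clause produces a cartesian product; every novels row pairs with every authors row

Fix: Specify the join condition linking the foreign key to the parent id

Corrected query:
SELECT c.id, p.name, c.sales FROM authors p JOIN novels c ON c.author_id = p.id

Result:
id | name    | sales
---+---------+------
1  | Tolkien | 12888
2  | Borges  | 18487
3  | Le Guin | 67502
4  | Austen  | 39219
5  | Borges  | 22268
6  | Le Guin | 68333
7  | Austen  | 25895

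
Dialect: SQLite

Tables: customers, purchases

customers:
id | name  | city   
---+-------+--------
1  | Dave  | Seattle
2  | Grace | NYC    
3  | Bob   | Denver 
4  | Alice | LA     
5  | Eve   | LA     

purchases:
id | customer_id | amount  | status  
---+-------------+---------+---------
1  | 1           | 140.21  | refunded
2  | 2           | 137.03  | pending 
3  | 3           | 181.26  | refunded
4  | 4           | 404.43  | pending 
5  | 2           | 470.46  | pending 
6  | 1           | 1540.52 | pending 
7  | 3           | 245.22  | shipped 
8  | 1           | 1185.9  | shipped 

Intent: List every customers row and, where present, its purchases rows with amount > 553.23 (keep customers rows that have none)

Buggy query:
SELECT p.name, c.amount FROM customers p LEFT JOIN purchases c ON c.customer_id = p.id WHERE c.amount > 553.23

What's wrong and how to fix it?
Bug: A WHERE condition on the right-hand table after LEFT JOIN drops unmatched parents

Fix: Put 'c.amount > 553.23' in the JOIN's ON clause instead of WHERE

Corrected query:
SELECT p.name, c.amount FROM customers p LEFT JOIN purchases c ON c.customer_id = p.id AND c.amount > 553.23

Result:
name  | amount 
------+--------
Dave  | 1185.9 
Dave  | 1540.52
Grace | NULL   
Bob   | NULL   
Alice | NULL   
Eve   | NULL   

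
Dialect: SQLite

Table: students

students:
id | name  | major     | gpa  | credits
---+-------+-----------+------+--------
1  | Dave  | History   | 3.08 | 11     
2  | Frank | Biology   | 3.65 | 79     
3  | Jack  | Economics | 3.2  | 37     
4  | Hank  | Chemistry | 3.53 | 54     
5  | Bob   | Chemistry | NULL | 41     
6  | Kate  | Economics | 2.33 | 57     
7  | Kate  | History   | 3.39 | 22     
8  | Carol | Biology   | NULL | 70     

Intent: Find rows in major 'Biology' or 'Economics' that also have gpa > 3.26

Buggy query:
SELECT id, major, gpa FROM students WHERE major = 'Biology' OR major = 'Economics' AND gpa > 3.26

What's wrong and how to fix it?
Bug: AND binds tighter than OR, so this parses as major = 'Biology' OR (major = 'Economics' AND gpa > 3.26)

Fix: Group the OR with parentheses (or use IN), then AND the threshold

Corrected query:
SELECT id, major, gpa FROM students WHERE (major = 'Biology' OR major = 'Economics') AND gpa > 3.26

Result:
id | major   | gpa 
---+---------+-----
2  | Biology | 3.65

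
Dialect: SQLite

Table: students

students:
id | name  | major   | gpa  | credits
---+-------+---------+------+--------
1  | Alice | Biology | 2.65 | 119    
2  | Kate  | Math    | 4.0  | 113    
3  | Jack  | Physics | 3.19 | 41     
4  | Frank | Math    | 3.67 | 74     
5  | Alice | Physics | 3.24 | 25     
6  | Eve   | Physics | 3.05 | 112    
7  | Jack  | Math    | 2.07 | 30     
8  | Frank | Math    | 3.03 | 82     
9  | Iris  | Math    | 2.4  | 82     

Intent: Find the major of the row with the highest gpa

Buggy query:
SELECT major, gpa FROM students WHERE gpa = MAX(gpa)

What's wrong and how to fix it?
Bug: MAX(gpa) is an aggregate and cannot be used directly in WHERE

Fix: Wrap MAX in a scalar subquery so WHERE compares against a single value

Corrected query:
SELECT major, gpa FROM students WHERE gpa = (SELECT MAX(gpa) FROM students)

Result:
major | gpa
------+----
Math  | 4  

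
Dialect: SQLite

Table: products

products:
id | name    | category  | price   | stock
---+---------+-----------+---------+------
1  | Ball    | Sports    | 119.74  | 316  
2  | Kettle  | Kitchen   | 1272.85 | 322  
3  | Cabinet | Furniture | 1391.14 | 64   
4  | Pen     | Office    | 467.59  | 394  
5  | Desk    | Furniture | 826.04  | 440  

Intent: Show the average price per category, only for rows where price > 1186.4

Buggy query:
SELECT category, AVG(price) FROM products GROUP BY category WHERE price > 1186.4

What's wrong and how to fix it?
Bug: Row-level WHERE must come before GROUP BY in the clause order

Fix: Move the WHERE clause before GROUP BY

Corrected query:
SELECT category, AVG(price) FROM products WHERE price > 1186.4 GROUP BY category

Result:
category  | AVG(price)
----------+-----------
Furniture | 1391.14   
Kitchen   | 1272.85   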